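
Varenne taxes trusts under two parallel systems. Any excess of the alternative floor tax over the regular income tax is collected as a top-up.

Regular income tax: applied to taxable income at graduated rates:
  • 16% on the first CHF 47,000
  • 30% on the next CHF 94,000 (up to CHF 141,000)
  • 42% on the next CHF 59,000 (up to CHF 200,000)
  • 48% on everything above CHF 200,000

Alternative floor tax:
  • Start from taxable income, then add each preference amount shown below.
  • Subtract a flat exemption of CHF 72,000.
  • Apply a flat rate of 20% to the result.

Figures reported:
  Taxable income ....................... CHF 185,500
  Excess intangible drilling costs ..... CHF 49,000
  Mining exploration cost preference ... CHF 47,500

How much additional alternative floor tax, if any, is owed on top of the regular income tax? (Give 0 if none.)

CHF 0

Alternative floor tax:
  Adjusted income: CHF 185,500 + CHF 49,000 + CHF 47,500 = CHF 282,000
  Less exemption CHF 72,000 → base CHF 210,000
  CHF 210,000 × 20% = CHF 42,000

Regular income tax:
  CHF 47,000 × 16% = CHF 7,520
  CHF 94,000 × 30% = CHF 28,200
  CHF 44,500 × 42% = CHF 18,690
  → CHF 54,410

CHF 42,000 ≤ CHF 54,410, so no add-on is due.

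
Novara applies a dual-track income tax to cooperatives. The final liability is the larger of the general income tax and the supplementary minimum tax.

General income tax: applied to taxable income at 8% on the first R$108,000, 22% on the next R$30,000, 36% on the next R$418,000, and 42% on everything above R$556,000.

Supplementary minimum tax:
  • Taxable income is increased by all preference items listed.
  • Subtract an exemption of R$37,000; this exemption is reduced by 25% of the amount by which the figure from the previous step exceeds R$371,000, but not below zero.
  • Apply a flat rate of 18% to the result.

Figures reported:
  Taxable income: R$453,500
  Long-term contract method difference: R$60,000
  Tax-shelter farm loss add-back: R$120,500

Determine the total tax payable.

General income tax:
  R$108,000 × 8% = R$8,640
  R$30,000 × 22% = R$6,600
  R$315,500 × 36% = R$113,580
  → R$128,820

Supplementary minimum tax:
  Adjusted income: R$453,500 + R$60,000 + R$120,500 = R$634,000
  Exemption: 25% × (R$634,000 − R$371,000) = R$65,750 ≥ R$37,000, so the exemption is fully phased out
  Base: R$634,000 − R$0 = R$634,000
  R$634,000 × 18% = R$114,120

R$128,820 > R$114,120, so the general income tax governs.

R$128,820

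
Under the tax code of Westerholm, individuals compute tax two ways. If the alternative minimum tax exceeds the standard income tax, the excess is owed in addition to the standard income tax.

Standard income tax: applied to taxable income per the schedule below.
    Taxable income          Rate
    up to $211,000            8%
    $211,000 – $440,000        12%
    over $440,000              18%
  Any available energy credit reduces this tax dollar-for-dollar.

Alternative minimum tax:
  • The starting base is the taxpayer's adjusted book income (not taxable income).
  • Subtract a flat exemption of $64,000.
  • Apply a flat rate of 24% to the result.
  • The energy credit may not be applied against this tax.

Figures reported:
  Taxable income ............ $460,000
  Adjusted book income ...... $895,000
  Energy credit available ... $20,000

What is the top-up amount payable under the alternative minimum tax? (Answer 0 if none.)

Standard income tax:
  $211,000 × 8% = $16,880
  $229,000 × 12% = $27,480
  $20,000 × 18% = $3,600
  → $47,960
  Less energy credit $20,000 → $27,960

Alternative minimum tax:
  Base (adjusted book income): $895,000
  Less exemption $64,000 → base $831,000
  $831,000 × 24% = $199,440

Excess of alternative minimum tax over standard income tax: $199,440 − $27,960 = $171,480.

$171,480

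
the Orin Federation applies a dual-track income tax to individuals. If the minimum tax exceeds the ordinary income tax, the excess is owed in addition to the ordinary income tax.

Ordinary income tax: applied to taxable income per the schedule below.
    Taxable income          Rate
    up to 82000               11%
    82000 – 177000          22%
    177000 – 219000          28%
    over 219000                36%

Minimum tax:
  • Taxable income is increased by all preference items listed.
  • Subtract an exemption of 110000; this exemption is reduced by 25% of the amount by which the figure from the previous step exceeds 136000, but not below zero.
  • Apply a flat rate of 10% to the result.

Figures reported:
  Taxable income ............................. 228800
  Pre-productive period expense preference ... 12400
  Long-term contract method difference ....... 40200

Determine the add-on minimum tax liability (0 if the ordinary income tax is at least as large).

0

Minimum tax:
  Adjusted income: 228800 + 12400 + 40200 = 281400
  Exemption: 110000 − 25% × (281400 − 136000) = 110000 − 36350 = 73650
  Base: 281400 − 73650 = 207750
  207750 × 10% = 20775

Ordinary income tax:
  82000 × 11% = 9020
  95000 × 22% = 20900
  42000 × 28% = 11760
  9800 × 36% = 3528
  → 45208

20775 ≤ 45208, so no add-on is due.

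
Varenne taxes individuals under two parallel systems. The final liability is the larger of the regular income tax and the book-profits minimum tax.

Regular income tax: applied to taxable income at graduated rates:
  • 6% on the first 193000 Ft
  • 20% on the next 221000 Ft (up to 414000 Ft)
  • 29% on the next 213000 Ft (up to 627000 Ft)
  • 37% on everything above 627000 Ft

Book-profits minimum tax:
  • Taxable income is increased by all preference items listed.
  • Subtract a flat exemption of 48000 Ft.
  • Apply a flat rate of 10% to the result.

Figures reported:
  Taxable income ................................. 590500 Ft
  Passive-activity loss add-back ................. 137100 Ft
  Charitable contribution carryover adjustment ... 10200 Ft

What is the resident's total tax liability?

Book-profits minimum tax:
  Adjusted income: 590500 Ft + 137100 Ft + 10200 Ft = 737800 Ft
  Less exemption 48000 Ft → base 689800 Ft
  689800 Ft × 10% = 68980 Ft

Regular income tax:
  193000 Ft × 6% = 11580 Ft
  221000 Ft × 20% = 44200 Ft
  176500 Ft × 29% = 51185 Ft
  → 106965 Ft

106965 Ft > 68980 Ft, so the regular income tax governs.

106965 Ft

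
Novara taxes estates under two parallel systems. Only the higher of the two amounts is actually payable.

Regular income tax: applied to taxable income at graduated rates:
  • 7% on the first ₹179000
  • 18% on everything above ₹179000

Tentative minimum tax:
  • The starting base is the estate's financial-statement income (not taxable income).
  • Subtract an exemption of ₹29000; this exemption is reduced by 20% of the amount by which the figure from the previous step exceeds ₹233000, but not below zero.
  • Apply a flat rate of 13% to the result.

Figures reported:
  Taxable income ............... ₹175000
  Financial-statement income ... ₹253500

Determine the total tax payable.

₹29718

Tentative minimum tax:
  Base (financial-statement income): ₹253500
  Exemption: ₹29000 − 20% × (₹253500 − ₹233000) = ₹29000 − ₹4100 = ₹24900
  Base: ₹253500 − ₹24900 = ₹228600
  ₹228600 × 13% = ₹29718

Regular income tax:
  ₹175000 × 7% = ₹12250

₹29718 > ₹12250, so the tentative minimum tax is the binding amount.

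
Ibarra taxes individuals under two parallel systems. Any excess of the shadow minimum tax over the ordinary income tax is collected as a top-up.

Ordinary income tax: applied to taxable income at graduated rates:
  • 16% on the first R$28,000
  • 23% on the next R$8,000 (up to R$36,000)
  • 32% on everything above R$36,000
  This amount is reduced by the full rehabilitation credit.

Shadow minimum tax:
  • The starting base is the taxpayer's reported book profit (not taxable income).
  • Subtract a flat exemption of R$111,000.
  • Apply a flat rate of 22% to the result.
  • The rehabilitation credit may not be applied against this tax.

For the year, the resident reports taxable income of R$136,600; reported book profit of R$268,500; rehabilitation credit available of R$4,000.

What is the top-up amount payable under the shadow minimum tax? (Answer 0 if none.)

Shadow minimum tax:
  Base (reported book profit): R$268,500
  Less exemption R$111,000 → base R$157,500
  R$157,500 × 22% = R$34,650

Ordinary income tax:
  R$28,000 × 16% = R$4,480
  R$8,000 × 23% = R$1,840
  R$100,600 × 32% = R$32,192
  → R$38,512
  Less rehabilitation credit R$4,000 → R$34,512

Excess of shadow minimum tax over ordinary income tax: R$34,650 − R$34,512 = R$138.

R$138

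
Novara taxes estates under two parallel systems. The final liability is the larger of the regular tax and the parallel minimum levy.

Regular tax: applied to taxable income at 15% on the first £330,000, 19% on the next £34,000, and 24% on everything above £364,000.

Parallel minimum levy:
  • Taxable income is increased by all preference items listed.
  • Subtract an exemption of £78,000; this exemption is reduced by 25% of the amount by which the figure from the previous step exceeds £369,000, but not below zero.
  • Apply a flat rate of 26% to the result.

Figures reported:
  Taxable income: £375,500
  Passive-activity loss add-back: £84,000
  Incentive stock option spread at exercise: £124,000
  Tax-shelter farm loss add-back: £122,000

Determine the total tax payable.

£183,430

Parallel minimum levy:
  Adjusted income: £375,500 + £84,000 + £124,000 + £122,000 = £705,500
  Exemption: 25% × (£705,500 − £369,000) = £84,125 ≥ £78,000, so the exemption is fully phased out
  Base: £705,500 − £0 = £705,500
  £705,500 × 26% = £183,430

Regular tax:
  £330,000 × 15% = £49,500
  £34,000 × 19% = £6,460
  £11,500 × 24% = £2,760
  → £58,720

£183,430 > £58,720, so the parallel minimum levy is the binding amount.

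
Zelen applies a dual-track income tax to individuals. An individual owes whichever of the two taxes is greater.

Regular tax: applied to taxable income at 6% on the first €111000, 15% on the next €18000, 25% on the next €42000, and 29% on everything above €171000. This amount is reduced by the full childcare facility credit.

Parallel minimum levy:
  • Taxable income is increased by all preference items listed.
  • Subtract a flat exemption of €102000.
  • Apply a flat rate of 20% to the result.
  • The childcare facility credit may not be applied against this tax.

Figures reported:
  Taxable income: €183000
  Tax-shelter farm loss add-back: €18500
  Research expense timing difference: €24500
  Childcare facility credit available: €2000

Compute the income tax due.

€24800

Parallel minimum levy:
  Adjusted income: €183000 + €18500 + €24500 = €226000
  Less exemption €102000 → base €124000
  €124000 × 20% = €24800

Regular tax:
  €111000 × 6% = €6660
  €18000 × 15% = €2700
  €42000 × 25% = €10500
  €12000 × 29% = €3480
  → €23340
  Less childcare facility credit €2000 → €21340

€24800 > €21340, so the parallel minimum levy is the binding amount.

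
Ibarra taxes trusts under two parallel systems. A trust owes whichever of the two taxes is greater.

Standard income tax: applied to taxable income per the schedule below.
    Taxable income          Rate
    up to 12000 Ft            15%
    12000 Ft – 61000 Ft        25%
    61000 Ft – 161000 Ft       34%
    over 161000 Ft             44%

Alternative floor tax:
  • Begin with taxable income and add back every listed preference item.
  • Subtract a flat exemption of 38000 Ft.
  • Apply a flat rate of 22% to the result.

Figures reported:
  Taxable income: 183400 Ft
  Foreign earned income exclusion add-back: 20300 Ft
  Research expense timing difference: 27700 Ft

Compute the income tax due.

Alternative floor tax:
  Adjusted income: 183400 Ft + 20300 Ft + 27700 Ft = 231400 Ft
  Less exemption 38000 Ft → base 193400 Ft
  193400 Ft × 22% = 42548 Ft

Standard income tax:
  12000 Ft × 15% = 1800 Ft
  49000 Ft × 25% = 12250 Ft
  100000 Ft × 34% = 34000 Ft
  22400 Ft × 44% = 9856 Ft
  → 57906 Ft

57906 Ft > 42548 Ft, so the standard income tax governs.

57906 Ft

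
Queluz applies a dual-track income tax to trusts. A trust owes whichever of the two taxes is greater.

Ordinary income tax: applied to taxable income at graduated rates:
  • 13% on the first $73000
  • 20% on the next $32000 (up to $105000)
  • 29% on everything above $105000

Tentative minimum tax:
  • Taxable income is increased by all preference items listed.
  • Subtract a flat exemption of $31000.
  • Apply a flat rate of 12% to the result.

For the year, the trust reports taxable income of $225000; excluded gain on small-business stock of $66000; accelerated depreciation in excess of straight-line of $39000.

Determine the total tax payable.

$50690

Ordinary income tax:
  $73000 × 13% = $9490
  $32000 × 20% = $6400
  $120000 × 29% = $34800
  → $50690

Tentative minimum tax:
  Adjusted income: $225000 + $66000 + $39000 = $330000
  Less exemption $31000 → base $299000
  $299000 × 12% = $35880

$50690 > $35880, so the ordinary income tax governs.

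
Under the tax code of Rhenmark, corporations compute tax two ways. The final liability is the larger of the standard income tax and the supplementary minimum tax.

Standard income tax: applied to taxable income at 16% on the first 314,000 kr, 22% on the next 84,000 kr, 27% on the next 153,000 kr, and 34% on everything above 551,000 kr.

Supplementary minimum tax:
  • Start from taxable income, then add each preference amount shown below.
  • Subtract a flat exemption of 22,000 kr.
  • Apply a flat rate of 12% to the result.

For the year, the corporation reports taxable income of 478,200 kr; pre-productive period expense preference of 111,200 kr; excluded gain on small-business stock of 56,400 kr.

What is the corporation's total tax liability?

90,374 kr

Supplementary minimum tax:
  Adjusted income: 478,200 kr + 111,200 kr + 56,400 kr = 645,800 kr
  Less exemption 22,000 kr → base 623,800 kr
  623,800 kr × 12% = 74,856 kr

Standard income tax:
  314,000 kr × 16% = 50,240 kr
  84,000 kr × 22% = 18,480 kr
  80,200 kr × 27% = 21,654 kr
  → 90,374 kr

90,374 kr > 74,856 kr, so the standard income tax governs.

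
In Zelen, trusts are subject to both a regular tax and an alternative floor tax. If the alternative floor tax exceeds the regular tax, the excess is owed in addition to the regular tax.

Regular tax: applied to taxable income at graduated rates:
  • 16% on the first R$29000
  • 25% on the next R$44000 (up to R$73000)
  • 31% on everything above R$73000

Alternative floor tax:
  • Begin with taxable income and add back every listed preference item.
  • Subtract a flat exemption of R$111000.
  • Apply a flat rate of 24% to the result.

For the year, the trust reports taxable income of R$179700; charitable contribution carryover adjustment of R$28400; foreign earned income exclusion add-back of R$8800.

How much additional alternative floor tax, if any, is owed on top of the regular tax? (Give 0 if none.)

Alternative floor tax:
  Adjusted income: R$179700 + R$28400 + R$8800 = R$216900
  Less exemption R$111000 → base R$105900
  R$105900 × 24% = R$25416

Regular tax:
  R$29000 × 16% = R$4640
  R$44000 × 25% = R$11000
  R$106700 × 31% = R$33077
  → R$48717

R$25416 ≤ R$48717, so no add-on is due.

R$0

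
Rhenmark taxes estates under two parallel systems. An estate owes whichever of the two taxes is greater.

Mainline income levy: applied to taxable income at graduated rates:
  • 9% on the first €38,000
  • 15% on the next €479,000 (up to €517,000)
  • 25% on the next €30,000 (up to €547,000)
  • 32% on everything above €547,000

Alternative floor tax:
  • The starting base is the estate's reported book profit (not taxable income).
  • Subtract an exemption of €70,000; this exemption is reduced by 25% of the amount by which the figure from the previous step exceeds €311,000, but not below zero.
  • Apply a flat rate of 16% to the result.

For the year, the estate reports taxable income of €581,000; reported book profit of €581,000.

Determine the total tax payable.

€93,650

Alternative floor tax:
  Base (reported book profit): €581,000
  Exemption: €70,000 − 25% × (€581,000 − €311,000) = €70,000 − €67,500 = €2,500
  Base: €581,000 − €2,500 = €578,500
  €578,500 × 16% = €92,560

Mainline income levy:
  €38,000 × 9% = €3,420
  €479,000 × 15% = €71,850
  €30,000 × 25% = €7,500
  €34,000 × 32% = €10,880
  → €93,650

€93,650 > €92,560, so the mainline income levy governs.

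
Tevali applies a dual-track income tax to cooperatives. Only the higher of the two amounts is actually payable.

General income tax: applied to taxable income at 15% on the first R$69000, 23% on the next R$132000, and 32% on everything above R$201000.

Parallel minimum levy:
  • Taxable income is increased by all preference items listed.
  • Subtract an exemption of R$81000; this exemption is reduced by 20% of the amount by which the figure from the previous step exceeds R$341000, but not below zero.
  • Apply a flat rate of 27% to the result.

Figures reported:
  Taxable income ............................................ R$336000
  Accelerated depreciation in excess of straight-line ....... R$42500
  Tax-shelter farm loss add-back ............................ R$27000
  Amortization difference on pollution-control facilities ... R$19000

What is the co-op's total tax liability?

Parallel minimum levy:
  Adjusted income: R$336000 + R$42500 + R$27000 + R$19000 = R$424500
  Exemption: R$81000 − 20% × (R$424500 − R$341000) = R$81000 − R$16700 = R$64300
  Base: R$424500 − R$64300 = R$360200
  R$360200 × 27% = R$97254

General income tax:
  R$69000 × 15% = R$10350
  R$132000 × 23% = R$30360
  R$135000 × 32% = R$43200
  → R$83910

R$97254 > R$83910, so the parallel minimum levy is the binding amount.

R$97254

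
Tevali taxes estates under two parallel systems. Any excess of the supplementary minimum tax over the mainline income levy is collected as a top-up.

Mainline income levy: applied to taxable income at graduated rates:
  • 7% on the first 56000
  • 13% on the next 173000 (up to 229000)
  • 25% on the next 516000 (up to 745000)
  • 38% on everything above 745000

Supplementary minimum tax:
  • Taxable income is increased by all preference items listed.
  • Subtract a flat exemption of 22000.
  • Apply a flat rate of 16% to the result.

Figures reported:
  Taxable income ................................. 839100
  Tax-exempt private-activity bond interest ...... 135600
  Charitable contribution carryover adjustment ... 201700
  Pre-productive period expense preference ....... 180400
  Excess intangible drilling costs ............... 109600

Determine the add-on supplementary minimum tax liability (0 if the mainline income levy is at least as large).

Mainline income levy:
  56000 × 7% = 3920
  173000 × 13% = 22490
  516000 × 25% = 129000
  94100 × 38% = 35758
  → 191168

Supplementary minimum tax:
  Adjusted income: 839100 + 135600 + 201700 + 180400 + 109600 = 1466400
  Less exemption 22000 → base 1444400
  1444400 × 16% = 231104

Excess of supplementary minimum tax over mainline income levy: 231104 − 191168 = 39936.

39936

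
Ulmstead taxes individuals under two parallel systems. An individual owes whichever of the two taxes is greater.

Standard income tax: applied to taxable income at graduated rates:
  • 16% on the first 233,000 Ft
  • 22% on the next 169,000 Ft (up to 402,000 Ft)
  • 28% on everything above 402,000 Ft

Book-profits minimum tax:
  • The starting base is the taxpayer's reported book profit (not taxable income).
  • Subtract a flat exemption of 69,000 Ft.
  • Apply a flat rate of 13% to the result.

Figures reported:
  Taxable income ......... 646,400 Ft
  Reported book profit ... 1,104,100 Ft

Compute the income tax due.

142,892 Ft

Book-profits minimum tax:
  Base (reported book profit): 1,104,100 Ft
  Less exemption 69,000 Ft → base 1,035,100 Ft
  1,035,100 Ft × 13% = 134,563 Ft

Standard income tax:
  233,000 Ft × 16% = 37,280 Ft
  169,000 Ft × 22% = 37,180 Ft
  244,400 Ft × 28% = 68,432 Ft
  → 142,892 Ft

142,892 Ft > 134,563 Ft, so the standard income tax governs.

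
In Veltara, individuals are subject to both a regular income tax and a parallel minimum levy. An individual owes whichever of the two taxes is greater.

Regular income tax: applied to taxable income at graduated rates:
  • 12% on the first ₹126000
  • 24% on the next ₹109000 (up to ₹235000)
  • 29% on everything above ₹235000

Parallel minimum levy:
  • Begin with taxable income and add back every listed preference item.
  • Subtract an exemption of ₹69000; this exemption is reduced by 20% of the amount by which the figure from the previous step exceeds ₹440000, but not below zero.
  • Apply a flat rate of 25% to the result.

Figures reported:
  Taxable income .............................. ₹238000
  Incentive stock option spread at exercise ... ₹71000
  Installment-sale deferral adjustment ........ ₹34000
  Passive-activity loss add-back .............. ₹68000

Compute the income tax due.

Parallel minimum levy:
  Adjusted income: ₹238000 + ₹71000 + ₹34000 + ₹68000 = ₹411000
  Exemption: ₹411000 ≤ ₹440000, so full ₹69000 applies
  Base: ₹411000 − ₹69000 = ₹342000
  ₹342000 × 25% = ₹85500

Regular income tax:
  ₹126000 × 12% = ₹15120
  ₹109000 × 24% = ₹26160
  ₹3000 × 29% = ₹870
  → ₹42150

₹85500 > ₹42150, so the parallel minimum levy is the binding amount.

₹85500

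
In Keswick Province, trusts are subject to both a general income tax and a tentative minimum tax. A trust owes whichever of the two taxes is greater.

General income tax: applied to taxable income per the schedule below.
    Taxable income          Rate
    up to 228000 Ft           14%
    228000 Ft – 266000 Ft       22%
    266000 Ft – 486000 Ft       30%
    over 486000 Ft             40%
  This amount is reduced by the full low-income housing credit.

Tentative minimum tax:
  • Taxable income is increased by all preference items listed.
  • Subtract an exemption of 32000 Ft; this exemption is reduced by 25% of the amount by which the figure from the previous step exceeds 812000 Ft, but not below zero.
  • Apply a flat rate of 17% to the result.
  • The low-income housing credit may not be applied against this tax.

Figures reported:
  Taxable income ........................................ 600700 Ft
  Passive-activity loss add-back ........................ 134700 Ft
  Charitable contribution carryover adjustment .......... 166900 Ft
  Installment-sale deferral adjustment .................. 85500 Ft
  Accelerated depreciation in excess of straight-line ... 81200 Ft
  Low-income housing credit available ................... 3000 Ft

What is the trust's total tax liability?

General income tax:
  228000 Ft × 14% = 31920 Ft
  38000 Ft × 22% = 8360 Ft
  220000 Ft × 30% = 66000 Ft
  114700 Ft × 40% = 45880 Ft
  → 152160 Ft
  Less low-income housing credit 3000 Ft → 149160 Ft

Tentative minimum tax:
  Adjusted income: 600700 Ft + 134700 Ft + 166900 Ft + 85500 Ft + 81200 Ft = 1069000 Ft
  Exemption: 25% × (1069000 Ft − 812000 Ft) = 64250 Ft ≥ 32000 Ft, so the exemption is fully phased out
  Base: 1069000 Ft − 0 Ft = 1069000 Ft
  1069000 Ft × 17% = 181730 Ft

181730 Ft > 149160 Ft, so the tentative minimum tax is the binding amount.

181730 Ft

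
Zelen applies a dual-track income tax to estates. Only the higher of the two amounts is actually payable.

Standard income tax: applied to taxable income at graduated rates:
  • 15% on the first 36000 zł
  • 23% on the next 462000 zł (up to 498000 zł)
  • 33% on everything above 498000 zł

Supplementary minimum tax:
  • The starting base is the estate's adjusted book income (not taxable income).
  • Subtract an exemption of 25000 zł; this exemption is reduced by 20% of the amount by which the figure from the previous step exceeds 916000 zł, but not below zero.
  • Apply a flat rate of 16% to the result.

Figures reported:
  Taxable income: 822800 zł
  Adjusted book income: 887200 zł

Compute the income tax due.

Standard income tax:
  36000 zł × 15% = 5400 zł
  462000 zł × 23% = 106260 zł
  324800 zł × 33% = 107184 zł
  → 218844 zł

Supplementary minimum tax:
  Base (adjusted book income): 887200 zł
  Exemption: 887200 zł ≤ 916000 zł, so full 25000 zł applies
  Base: 887200 zł − 25000 zł = 862200 zł
  862200 zł × 16% = 137952 zł

218844 zł > 137952 zł, so the standard income tax governs.

218844 zł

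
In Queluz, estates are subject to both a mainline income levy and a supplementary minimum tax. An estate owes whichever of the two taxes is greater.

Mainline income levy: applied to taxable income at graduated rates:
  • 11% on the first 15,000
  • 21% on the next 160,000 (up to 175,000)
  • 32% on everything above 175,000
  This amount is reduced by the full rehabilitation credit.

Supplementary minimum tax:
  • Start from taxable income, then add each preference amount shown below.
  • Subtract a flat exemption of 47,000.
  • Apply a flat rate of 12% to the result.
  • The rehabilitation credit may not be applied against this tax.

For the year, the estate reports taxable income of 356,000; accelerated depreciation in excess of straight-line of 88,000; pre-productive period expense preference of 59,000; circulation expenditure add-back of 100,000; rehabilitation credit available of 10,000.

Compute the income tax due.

83,170

Supplementary minimum tax:
  Adjusted income: 356,000 + 88,000 + 59,000 + 100,000 = 603,000
  Less exemption 47,000 → base 556,000
  556,000 × 12% = 66,720

Mainline income levy:
  15,000 × 11% = 1,650
  160,000 × 21% = 33,600
  181,000 × 32% = 57,920
  → 93,170
  Less rehabilitation credit 10,000 → 83,170

83,170 > 66,720, so the mainline income levy governs.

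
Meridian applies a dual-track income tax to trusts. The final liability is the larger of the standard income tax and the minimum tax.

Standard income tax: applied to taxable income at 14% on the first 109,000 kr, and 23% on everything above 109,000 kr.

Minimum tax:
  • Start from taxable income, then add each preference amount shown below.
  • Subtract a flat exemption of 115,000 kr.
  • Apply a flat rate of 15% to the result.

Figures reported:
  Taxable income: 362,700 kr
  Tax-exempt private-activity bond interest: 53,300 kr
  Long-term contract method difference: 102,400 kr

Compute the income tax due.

Standard income tax:
  109,000 kr × 14% = 15,260 kr
  253,700 kr × 23% = 58,351 kr
  → 73,611 kr

Minimum tax:
  Adjusted income: 362,700 kr + 53,300 kr + 102,400 kr = 518,400 kr
  Less exemption 115,000 kr → base 403,400 kr
  403,400 kr × 15% = 60,510 kr

73,611 kr > 60,510 kr, so the standard income tax governs.

73,611 kr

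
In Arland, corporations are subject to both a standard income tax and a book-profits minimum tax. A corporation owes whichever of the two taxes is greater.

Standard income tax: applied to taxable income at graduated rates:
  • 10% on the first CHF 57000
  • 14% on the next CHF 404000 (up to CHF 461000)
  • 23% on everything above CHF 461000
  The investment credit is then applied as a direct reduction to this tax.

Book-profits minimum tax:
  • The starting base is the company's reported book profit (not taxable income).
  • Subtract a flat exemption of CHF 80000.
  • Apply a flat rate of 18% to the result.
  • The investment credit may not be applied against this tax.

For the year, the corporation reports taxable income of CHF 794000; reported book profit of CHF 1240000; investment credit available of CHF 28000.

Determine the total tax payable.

CHF 208800

Standard income tax:
  CHF 57000 × 10% = CHF 5700
  CHF 404000 × 14% = CHF 56560
  CHF 333000 × 23% = CHF 76590
  → CHF 138850
  Less investment credit CHF 28000 → CHF 110850

Book-profits minimum tax:
  Base (reported book profit): CHF 1240000
  Less exemption CHF 80000 → base CHF 1160000
  CHF 1160000 × 18% = CHF 208800

CHF 208800 > CHF 110850, so the book-profits minimum tax is the binding amount.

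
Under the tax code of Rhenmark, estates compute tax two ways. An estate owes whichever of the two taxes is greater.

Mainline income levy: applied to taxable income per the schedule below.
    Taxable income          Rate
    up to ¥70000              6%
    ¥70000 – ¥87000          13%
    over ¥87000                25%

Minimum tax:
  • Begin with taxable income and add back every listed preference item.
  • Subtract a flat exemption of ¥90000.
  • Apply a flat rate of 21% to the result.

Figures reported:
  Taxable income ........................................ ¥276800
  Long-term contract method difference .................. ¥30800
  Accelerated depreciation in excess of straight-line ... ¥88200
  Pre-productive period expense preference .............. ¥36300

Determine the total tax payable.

¥71841

Minimum tax:
  Adjusted income: ¥276800 + ¥30800 + ¥88200 + ¥36300 = ¥432100
  Less exemption ¥90000 → base ¥342100
  ¥342100 × 21% = ¥71841

Mainline income levy:
  ¥70000 × 6% = ¥4200
  ¥17000 × 13% = ¥2210
  ¥189800 × 25% = ¥47450
  → ¥53860

¥71841 > ¥53860, so the minimum tax is the binding amount.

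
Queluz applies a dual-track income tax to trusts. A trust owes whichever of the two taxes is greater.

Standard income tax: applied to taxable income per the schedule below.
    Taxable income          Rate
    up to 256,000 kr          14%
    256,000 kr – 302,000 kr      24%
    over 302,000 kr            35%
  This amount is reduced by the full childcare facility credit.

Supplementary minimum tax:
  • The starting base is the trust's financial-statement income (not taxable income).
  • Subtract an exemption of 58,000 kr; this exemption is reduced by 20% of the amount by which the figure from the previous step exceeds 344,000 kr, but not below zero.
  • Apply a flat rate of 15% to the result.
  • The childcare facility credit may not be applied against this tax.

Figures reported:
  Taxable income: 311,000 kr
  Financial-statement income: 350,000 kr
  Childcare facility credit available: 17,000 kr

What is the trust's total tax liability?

43,980 kr

Supplementary minimum tax:
  Base (financial-statement income): 350,000 kr
  Exemption: 58,000 kr − 20% × (350,000 kr − 344,000 kr) = 58,000 kr − 1,200 kr = 56,800 kr
  Base: 350,000 kr − 56,800 kr = 293,200 kr
  293,200 kr × 15% = 43,980 kr

Standard income tax:
  256,000 kr × 14% = 35,840 kr
  46,000 kr × 24% = 11,040 kr
  9,000 kr × 35% = 3,150 kr
  → 50,030 kr
  Less childcare facility credit 17,000 kr → 33,030 kr

43,980 kr > 33,030 kr, so the supplementary minimum tax is the binding amount.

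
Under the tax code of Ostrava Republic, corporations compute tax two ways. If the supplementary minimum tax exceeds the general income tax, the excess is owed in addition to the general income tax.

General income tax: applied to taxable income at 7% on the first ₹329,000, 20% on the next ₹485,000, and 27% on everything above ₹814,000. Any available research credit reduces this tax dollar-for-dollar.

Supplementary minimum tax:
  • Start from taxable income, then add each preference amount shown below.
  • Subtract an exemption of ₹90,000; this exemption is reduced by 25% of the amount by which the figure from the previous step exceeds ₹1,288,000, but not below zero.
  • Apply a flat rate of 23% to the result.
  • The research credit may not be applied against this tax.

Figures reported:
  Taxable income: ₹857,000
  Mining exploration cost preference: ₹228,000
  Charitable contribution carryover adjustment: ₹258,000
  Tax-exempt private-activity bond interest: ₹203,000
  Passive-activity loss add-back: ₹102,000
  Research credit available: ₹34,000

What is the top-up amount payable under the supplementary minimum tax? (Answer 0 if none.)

₹281,400

Supplementary minimum tax:
  Adjusted income: ₹857,000 + ₹228,000 + ₹258,000 + ₹203,000 + ₹102,000 = ₹1,648,000
  Exemption: 25% × (₹1,648,000 − ₹1,288,000) = ₹90,000 ≥ ₹90,000, so the exemption is fully phased out
  Base: ₹1,648,000 − ₹0 = ₹1,648,000
  ₹1,648,000 × 23% = ₹379,040

General income tax:
  ₹329,000 × 7% = ₹23,030
  ₹485,000 × 20% = ₹97,000
  ₹43,000 × 27% = ₹11,610
  → ₹131,640
  Less research credit ₹34,000 → ₹97,640

Excess of supplementary minimum tax over general income tax: ₹379,040 − ₹97,640 = ₹281,400.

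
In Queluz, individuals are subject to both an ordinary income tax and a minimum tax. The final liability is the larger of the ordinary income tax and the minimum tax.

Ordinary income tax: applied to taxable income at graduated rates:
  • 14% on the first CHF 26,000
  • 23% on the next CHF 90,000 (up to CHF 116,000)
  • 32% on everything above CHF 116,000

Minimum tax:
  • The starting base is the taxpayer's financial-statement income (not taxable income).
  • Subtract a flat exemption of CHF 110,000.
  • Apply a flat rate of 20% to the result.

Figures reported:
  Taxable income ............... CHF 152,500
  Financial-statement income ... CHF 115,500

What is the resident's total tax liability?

Ordinary income tax:
  CHF 26,000 × 14% = CHF 3,640
  CHF 90,000 × 23% = CHF 20,700
  CHF 36,500 × 32% = CHF 11,680
  → CHF 36,020

Minimum tax:
  Base (financial-statement income): CHF 115,500
  Less exemption CHF 110,000 → base CHF 5,500
  CHF 5,500 × 20% = CHF 1,100

CHF 36,020 > CHF 1,100, so the ordinary income tax governs.

CHF 36,020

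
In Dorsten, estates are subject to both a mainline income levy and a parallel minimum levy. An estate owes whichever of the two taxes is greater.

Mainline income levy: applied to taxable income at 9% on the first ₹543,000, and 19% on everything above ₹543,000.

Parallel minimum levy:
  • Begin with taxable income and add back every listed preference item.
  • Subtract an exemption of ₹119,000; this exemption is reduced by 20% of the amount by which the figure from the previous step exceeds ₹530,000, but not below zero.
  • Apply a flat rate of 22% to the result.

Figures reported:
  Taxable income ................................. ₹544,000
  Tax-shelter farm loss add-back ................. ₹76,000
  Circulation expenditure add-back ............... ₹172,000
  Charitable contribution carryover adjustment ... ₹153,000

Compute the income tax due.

Parallel minimum levy:
  Adjusted income: ₹544,000 + ₹76,000 + ₹172,000 + ₹153,000 = ₹945,000
  Exemption: ₹119,000 − 20% × (₹945,000 − ₹530,000) = ₹119,000 − ₹83,000 = ₹36,000
  Base: ₹945,000 − ₹36,000 = ₹909,000
  ₹909,000 × 22% = ₹199,980

Mainline income levy:
  ₹543,000 × 9% = ₹48,870
  ₹1,000 × 19% = ₹190
  → ₹49,060

₹199,980 > ₹49,060, so the parallel minimum levy is the binding amount.

₹199,980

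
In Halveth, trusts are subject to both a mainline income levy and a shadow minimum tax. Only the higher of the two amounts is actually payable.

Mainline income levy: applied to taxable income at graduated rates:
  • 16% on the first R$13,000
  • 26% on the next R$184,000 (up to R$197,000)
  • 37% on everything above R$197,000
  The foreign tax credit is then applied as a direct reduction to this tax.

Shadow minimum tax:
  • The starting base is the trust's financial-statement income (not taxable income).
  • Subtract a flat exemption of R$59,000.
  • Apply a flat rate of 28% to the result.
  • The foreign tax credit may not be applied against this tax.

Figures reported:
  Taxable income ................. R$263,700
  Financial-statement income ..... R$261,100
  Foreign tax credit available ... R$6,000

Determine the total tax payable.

R$68,599

Shadow minimum tax:
  Base (financial-statement income): R$261,100
  Less exemption R$59,000 → base R$202,100
  R$202,100 × 28% = R$56,588

Mainline income levy:
  R$13,000 × 16% = R$2,080
  R$184,000 × 26% = R$47,840
  R$66,700 × 37% = R$24,679
  → R$74,599
  Less foreign tax credit R$6,000 → R$68,599

R$68,599 > R$56,588, so the mainline income levy governs.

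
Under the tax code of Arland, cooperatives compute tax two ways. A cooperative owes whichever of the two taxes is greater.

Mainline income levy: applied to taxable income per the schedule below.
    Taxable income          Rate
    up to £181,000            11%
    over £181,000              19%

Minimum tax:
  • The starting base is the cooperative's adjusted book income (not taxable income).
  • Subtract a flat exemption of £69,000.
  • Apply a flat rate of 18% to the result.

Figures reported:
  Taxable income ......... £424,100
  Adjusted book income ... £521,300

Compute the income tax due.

£81,414

Mainline income levy:
  £181,000 × 11% = £19,910
  £243,100 × 19% = £46,189
  → £66,099

Minimum tax:
  Base (adjusted book income): £521,300
  Less exemption £69,000 → base £452,300
  £452,300 × 18% = £81,414

£81,414 > £66,099, so the minimum tax is the binding amount.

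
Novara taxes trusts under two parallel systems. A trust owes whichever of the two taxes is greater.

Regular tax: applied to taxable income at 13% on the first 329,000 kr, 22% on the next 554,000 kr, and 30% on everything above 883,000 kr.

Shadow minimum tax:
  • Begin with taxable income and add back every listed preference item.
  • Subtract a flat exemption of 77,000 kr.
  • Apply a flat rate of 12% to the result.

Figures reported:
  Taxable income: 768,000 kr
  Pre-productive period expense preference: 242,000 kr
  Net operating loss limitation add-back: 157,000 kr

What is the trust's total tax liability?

139,350 kr

Regular tax:
  329,000 kr × 13% = 42,770 kr
  439,000 kr × 22% = 96,580 kr
  → 139,350 kr

Shadow minimum tax:
  Adjusted income: 768,000 kr + 242,000 kr + 157,000 kr = 1,167,000 kr
  Less exemption 77,000 kr → base 1,090,000 kr
  1,090,000 kr × 12% = 130,800 kr

139,350 kr > 130,800 kr, so the regular tax governs.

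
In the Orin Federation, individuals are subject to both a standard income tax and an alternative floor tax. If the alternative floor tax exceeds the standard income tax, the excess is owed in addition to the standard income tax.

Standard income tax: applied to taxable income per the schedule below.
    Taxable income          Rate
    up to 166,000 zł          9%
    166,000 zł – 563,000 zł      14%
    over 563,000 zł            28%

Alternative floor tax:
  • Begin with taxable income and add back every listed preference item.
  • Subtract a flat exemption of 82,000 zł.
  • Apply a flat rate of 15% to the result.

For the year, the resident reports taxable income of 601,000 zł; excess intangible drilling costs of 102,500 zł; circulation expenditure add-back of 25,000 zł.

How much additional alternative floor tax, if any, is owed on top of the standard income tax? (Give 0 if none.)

Alternative floor tax:
  Adjusted income: 601,000 zł + 102,500 zł + 25,000 zł = 728,500 zł
  Less exemption 82,000 zł → base 646,500 zł
  646,500 zł × 15% = 96,975 zł

Standard income tax:
  166,000 zł × 9% = 14,940 zł
  397,000 zł × 14% = 55,580 zł
  38,000 zł × 28% = 10,640 zł
  → 81,160 zł

Excess of alternative floor tax over standard income tax: 96,975 zł − 81,160 zł = 15,815 zł.

15,815 zł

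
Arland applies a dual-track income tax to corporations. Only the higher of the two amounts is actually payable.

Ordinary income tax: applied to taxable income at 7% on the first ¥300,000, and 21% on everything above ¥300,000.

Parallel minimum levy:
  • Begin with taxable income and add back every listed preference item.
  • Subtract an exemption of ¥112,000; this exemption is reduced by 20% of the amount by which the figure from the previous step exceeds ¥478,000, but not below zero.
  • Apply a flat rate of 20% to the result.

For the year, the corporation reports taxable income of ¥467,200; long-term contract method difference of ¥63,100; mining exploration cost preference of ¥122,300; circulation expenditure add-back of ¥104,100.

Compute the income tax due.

¥140,088

Ordinary income tax:
  ¥300,000 × 7% = ¥21,000
  ¥167,200 × 21% = ¥35,112
  → ¥56,112

Parallel minimum levy:
  Adjusted income: ¥467,200 + ¥63,100 + ¥122,300 + ¥104,100 = ¥756,700
  Exemption: ¥112,000 − 20% × (¥756,700 − ¥478,000) = ¥112,000 − ¥55,740 = ¥56,260
  Base: ¥756,700 − ¥56,260 = ¥700,440
  ¥700,440 × 20% = ¥140,088

¥140,088 > ¥56,112, so the parallel minimum levy is the binding amount.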